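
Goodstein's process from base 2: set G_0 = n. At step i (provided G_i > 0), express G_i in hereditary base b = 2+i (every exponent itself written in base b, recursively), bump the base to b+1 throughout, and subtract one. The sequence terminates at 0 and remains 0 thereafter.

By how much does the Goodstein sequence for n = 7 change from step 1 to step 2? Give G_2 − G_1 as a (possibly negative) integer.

229

G_0=7  [base 2] 2^2 + 2 + 1  →[2↦3]→  3^3 + 3 + 1 = 31  −1 ⇒ G_1=30
G_1=30  [base 3] 3^3 + 3  →[3↦4]→  4^4 + 4 = 260  −1 ⇒ G_2=259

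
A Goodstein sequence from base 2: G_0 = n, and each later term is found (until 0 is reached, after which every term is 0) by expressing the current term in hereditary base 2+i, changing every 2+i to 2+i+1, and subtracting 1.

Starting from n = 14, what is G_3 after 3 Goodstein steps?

18750

base 2: 14 = 2^(2 + 1) + 2^2 + 2; at 3: 3^(3 + 1) + 3^3 + 3 = 111; next = 110
base 3: 110 = 3^(3 + 1) + 3^3 + 2; at 4: 4^(4 + 1) + 4^4 + 2 = 1282; next = 1281
base 4: 1281 = 4^(4 + 1) + 4^4 + 1; at 5: 5^(5 + 1) + 5^5 + 1 = 18751; next = 18750
base 5: 18750 = 5^(5 + 1) + 5^5; at 6: 6^(6 + 1) + 6^6 = 326592; next = 326591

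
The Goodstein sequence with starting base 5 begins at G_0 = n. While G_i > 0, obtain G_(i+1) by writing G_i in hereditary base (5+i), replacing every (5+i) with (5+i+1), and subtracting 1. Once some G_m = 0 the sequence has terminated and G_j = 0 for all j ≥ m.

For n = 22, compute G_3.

31

base 5: 22 = 4·5 + 2; at 6: 4·6 + 2 = 26; next = 25
base 6: 25 = 4·6 + 1; at 7: 4·7 + 1 = 29; next = 28
base 7: 28 = 4·7; at 8: 4·8 = 32; next = 31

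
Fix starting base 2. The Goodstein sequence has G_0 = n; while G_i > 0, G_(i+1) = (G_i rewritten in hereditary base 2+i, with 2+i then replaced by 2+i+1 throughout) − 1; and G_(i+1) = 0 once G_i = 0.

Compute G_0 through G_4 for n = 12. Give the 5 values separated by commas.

base 2: 12 = 2^(2 + 1) + 2^2; at 3: 3^(3 + 1) + 3^3 = 108; next = 107
base 3: 107 = 3^(3 + 1) + 2·3^2 + 2·3 + 2; at 4: 4^(4 + 1) + 2·4^2 + 2·4 + 2 = 1066; next = 1065
base 4: 1065 = 4^(4 + 1) + 2·4^2 + 2·4 + 1; at 5: 5^(5 + 1) + 2·5^2 + 2·5 + 1 = 15686; next = 15685
base 5: 15685 = 5^(5 + 1) + 2·5^2 + 2·5; at 6: 6^(6 + 1) + 2·6^2 + 2·6 = 280020; next = 280019

12, 107, 1065, 15685, 280019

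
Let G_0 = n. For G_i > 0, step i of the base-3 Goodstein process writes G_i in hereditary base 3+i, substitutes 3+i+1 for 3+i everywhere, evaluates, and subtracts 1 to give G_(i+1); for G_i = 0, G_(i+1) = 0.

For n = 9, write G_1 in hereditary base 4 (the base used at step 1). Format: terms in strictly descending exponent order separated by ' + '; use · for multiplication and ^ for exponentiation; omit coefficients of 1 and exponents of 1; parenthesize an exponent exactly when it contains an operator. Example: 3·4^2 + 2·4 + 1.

3·4 + 3

9 —HB3→ 3^2 —bump→ 4^2 = 16 —(−1)→ 15
15 —HB4→ 3·4 + 3 —bump→ 3·5 + 3 = 18 —(−1)→ 17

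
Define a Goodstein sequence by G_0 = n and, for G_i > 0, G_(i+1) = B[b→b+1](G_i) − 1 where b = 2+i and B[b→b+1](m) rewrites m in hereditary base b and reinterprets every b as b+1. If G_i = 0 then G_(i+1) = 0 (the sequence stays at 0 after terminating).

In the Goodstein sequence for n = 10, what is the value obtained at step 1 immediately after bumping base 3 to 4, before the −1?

1026

(0) 10|_2 = 2^(2 + 1) + 2 ↦ 3^(3 + 1) + 3|_3 = 84 ⇒ 83
(1) 83|_3 = 3^(3 + 1) + 2 ↦ 4^(4 + 1) + 2|_4 = 1026 ⇒ 1025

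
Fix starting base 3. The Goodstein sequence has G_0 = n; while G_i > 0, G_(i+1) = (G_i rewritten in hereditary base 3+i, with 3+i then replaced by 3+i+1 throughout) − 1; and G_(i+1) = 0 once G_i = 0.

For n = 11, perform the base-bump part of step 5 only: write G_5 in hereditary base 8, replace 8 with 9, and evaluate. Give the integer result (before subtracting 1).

11 —HB3→ 3^2 + 2 —bump→ 4^2 + 2 = 18 —(−1)→ 17
17 —HB4→ 4^2 + 1 —bump→ 5^2 + 1 = 26 —(−1)→ 25
25 —HB5→ 5^2 —bump→ 6^2 = 36 —(−1)→ 35
35 —HB6→ 5·6 + 5 —bump→ 5·7 + 5 = 40 —(−1)→ 39
39 —HB7→ 5·7 + 4 —bump→ 5·8 + 4 = 44 —(−1)→ 43
43 —HB8→ 5·8 + 3 —bump→ 5·9 + 3 = 48 —(−1)→ 47

48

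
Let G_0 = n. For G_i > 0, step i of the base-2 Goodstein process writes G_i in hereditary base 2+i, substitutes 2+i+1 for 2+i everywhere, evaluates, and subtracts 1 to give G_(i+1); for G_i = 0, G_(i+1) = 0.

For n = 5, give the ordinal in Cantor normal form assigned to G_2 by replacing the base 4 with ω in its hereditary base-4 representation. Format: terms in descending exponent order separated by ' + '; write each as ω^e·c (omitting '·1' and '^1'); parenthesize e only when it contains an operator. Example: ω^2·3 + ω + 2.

base 2: 5 = 2^2 + 1; at 3: 3^3 + 1 = 28; next = 27
base 3: 27 = 3^3; at 4: 4^4 = 256; next = 255
base 4: 255 = 3·4^3 + 3·4^2 + 3·4 + 3; at 5: 3·5^3 + 3·5^2 + 3·5 + 3 = 468; next = 467

ω^3·3 + ω^2·3 + ω·3 + 3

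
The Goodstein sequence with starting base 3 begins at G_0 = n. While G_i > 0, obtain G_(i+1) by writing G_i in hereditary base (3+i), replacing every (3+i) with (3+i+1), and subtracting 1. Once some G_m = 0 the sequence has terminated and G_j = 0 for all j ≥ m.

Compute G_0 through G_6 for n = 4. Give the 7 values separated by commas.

(0) 4|_3 = 3 + 1 ↦ 4 + 1|_4 = 5 ⇒ 4
(1) 4|_4 = 4 ↦ 5|_5 = 5 ⇒ 4
(2) 4|_5 = 4 ↦ 4|_6 = 4 ⇒ 3
(3) 3|_6 = 3 ↦ 3|_7 = 3 ⇒ 2
(4) 2|_7 = 2 ↦ 2|_8 = 2 ⇒ 1
(5) 1|_8 = 1 ↦ 1|_9 = 1 ⇒ 0

4, 4, 4, 3, 2, 1, 0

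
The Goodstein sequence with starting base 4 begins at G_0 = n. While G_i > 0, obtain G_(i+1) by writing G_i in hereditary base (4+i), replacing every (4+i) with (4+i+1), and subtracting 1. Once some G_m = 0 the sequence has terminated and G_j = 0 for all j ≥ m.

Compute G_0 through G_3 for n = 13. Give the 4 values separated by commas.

13, 15, 17, 18

i=0: 13 = 3·4 + 1 (b=4); 4→5: 3·5 + 1 = 16; 16−1 = 15
i=1: 15 = 3·5 (b=5); 5→6: 3·6 = 18; 18−1 = 17
i=2: 17 = 2·6 + 5 (b=6); 6→7: 2·7 + 5 = 19; 19−1 = 18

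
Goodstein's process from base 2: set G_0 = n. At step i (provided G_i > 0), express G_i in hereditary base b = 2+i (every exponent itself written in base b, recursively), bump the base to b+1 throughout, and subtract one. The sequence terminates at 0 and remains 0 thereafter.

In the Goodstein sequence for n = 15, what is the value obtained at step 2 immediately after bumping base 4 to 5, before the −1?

18753

G_0=15  [base 2] 2^(2 + 1) + 2^2 + 2 + 1  →[2↦3]→  3^(3 + 1) + 3^3 + 3 + 1 = 112  −1 ⇒ G_1=111
G_1=111  [base 3] 3^(3 + 1) + 3^3 + 3  →[3↦4]→  4^(4 + 1) + 4^4 + 4 = 1284  −1 ⇒ G_2=1283
G_2=1283  [base 4] 4^(4 + 1) + 4^4 + 3  →[4↦5]→  5^(5 + 1) + 5^5 + 3 = 18753  −1 ⇒ G_3=18752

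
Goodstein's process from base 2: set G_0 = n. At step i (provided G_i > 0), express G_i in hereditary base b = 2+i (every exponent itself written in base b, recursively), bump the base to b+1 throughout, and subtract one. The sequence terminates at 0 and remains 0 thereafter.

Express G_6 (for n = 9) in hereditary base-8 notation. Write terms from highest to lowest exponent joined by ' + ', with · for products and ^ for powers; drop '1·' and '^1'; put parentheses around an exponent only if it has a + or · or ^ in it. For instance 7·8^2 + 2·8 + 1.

9 —HB2→ 2^(2 + 1) + 1 —bump→ 3^(3 + 1) + 1 = 82 —(−1)→ 81
81 —HB3→ 3^(3 + 1) —bump→ 4^(4 + 1) = 1024 —(−1)→ 1023
1023 —HB4→ 3·4^4 + 3·4^3 + 3·4^2 + 3·4 + 3 —bump→ 3·5^5 + 3·5^3 + 3·5^2 + 3·5 + 3 = 9843 —(−1)→ 9842
9842 —HB5→ 3·5^5 + 3·5^3 + 3·5^2 + 3·5 + 2 —bump→ 3·6^6 + 3·6^3 + 3·6^2 + 3·6 + 2 = 140744 —(−1)→ 140743
140743 —HB6→ 3·6^6 + 3·6^3 + 3·6^2 + 3·6 + 1 —bump→ 3·7^7 + 3·7^3 + 3·7^2 + 3·7 + 1 = 2471827 —(−1)→ 2471826
2471826 —HB7→ 3·7^7 + 3·7^3 + 3·7^2 + 3·7 —bump→ 3·8^8 + 3·8^3 + 3·8^2 + 3·8 = 50333400 —(−1)→ 50333399

3·8^8 + 3·8^3 + 3·8^2 + 2·8 + 7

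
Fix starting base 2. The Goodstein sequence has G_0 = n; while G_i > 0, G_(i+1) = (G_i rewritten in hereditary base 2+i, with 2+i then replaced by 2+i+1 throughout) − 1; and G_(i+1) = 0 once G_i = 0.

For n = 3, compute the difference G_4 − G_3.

-1

G_0=3  [base 2] 2 + 1  →[2↦3]→  3 + 1 = 4  −1 ⇒ G_1=3
G_1=3  [base 3] 3  →[3↦4]→  4 = 4  −1 ⇒ G_2=3
G_2=3  [base 4] 3  →[4↦5]→  3 = 3  −1 ⇒ G_3=2
G_3=2  [base 5] 2  →[5↦6]→  2 = 2  −1 ⇒ G_4=1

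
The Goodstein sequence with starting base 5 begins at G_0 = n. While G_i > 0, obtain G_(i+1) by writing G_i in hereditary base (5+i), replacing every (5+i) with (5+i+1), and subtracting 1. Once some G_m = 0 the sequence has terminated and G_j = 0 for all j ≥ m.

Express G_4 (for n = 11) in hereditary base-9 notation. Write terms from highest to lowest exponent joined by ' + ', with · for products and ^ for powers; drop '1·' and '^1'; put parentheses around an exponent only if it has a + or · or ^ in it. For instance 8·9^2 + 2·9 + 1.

9 + 4

G_0 = 11. HB_5(11) = 2·5 + 1. Bump = 13. G_1 = 12.
G_1 = 12. HB_6(12) = 2·6. Bump = 14. G_2 = 13.
G_2 = 13. HB_7(13) = 7 + 6. Bump = 14. G_3 = 13.
G_3 = 13. HB_8(13) = 8 + 5. Bump = 14. G_4 = 13.
G_4 = 13. HB_9(13) = 9 + 4. Bump = 14. G_5 = 13.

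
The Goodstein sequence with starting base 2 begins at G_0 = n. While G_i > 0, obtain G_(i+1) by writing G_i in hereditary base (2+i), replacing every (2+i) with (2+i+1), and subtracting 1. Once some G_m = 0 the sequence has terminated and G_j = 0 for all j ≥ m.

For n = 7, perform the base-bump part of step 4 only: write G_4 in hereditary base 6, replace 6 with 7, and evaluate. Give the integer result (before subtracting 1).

(0) 7|_2 = 2^2 + 2 + 1 ↦ 3^3 + 3 + 1|_3 = 31 ⇒ 30
(1) 30|_3 = 3^3 + 3 ↦ 4^4 + 4|_4 = 260 ⇒ 259
(2) 259|_4 = 4^4 + 3 ↦ 5^5 + 3|_5 = 3128 ⇒ 3127
(3) 3127|_5 = 5^5 + 2 ↦ 6^6 + 2|_6 = 46658 ⇒ 46657
(4) 46657|_6 = 6^6 + 1 ↦ 7^7 + 1|_7 = 823544 ⇒ 823543

823544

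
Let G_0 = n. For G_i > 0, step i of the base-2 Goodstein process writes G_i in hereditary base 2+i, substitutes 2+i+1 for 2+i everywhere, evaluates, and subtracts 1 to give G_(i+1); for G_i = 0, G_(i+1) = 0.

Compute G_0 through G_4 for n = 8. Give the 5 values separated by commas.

8, 80, 553, 6310, 93395

G_0 = 8. HB_2(8) = 2^(2 + 1). Bump = 81. G_1 = 80.
G_1 = 80. HB_3(80) = 2·3^3 + 2·3^2 + 2·3 + 2. Bump = 554. G_2 = 553.
G_2 = 553. HB_4(553) = 2·4^4 + 2·4^2 + 2·4 + 1. Bump = 6311. G_3 = 6310.
G_3 = 6310. HB_5(6310) = 2·5^5 + 2·5^2 + 2·5. Bump = 93396. G_4 = 93395.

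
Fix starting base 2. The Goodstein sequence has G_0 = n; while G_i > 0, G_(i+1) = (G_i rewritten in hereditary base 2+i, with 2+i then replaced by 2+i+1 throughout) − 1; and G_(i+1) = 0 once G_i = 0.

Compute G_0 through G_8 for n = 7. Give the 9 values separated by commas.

7, 30, 259, 3127, 46657, 823543, 16777215, 37665879, 77777775

(0) 7|_2 = 2^2 + 2 + 1 ↦ 3^3 + 3 + 1|_3 = 31 ⇒ 30
(1) 30|_3 = 3^3 + 3 ↦ 4^4 + 4|_4 = 260 ⇒ 259
(2) 259|_4 = 4^4 + 3 ↦ 5^5 + 3|_5 = 3128 ⇒ 3127
(3) 3127|_5 = 5^5 + 2 ↦ 6^6 + 2|_6 = 46658 ⇒ 46657
(4) 46657|_6 = 6^6 + 1 ↦ 7^7 + 1|_7 = 823544 ⇒ 823543
(5) 823543|_7 = 7^7 ↦ 8^8|_8 = 16777216 ⇒ 16777215
(6) 16777215|_8 = 7·8^7 + 7·8^6 + 7·8^5 + 7·8^4 + 7·8^3 + 7·8^2 + 7·8 + 7 ↦ 7·9^7 + 7·9^6 + 7·9^5 + 7·9^4 + 7·9^3 + 7·9^2 + 7·9 + 7|_9 = 37665880 ⇒ 37665879
(7) 37665879|_9 = 7·9^7 + 7·9^6 + 7·9^5 + 7·9^4 + 7·9^3 + 7·9^2 + 7·9 + 6 ↦ 7·10^7 + 7·10^6 + 7·10^5 + 7·10^4 + 7·10^3 + 7·10^2 + 7·10 + 6|_10 = 77777776 ⇒ 77777775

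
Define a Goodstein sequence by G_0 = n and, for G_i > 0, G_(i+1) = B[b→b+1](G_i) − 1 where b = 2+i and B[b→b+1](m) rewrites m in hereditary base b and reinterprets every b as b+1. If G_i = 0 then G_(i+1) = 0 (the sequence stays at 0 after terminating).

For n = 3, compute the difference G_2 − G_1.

0

base 2: 3 = 2 + 1; at 3: 3 + 1 = 4; next = 3
base 3: 3 = 3; at 4: 4 = 4; next = 3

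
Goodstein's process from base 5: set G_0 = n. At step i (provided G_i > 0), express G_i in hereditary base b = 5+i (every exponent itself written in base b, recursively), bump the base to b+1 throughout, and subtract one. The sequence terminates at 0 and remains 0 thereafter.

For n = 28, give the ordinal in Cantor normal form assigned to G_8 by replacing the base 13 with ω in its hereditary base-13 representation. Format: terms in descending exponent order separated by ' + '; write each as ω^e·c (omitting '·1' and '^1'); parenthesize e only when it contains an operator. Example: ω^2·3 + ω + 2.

G_0=28  [base 5] 5^2 + 3  →[5↦6]→  6^2 + 3 = 39  −1 ⇒ G_1=38
G_1=38  [base 6] 6^2 + 2  →[6↦7]→  7^2 + 2 = 51  −1 ⇒ G_2=50
G_2=50  [base 7] 7^2 + 1  →[7↦8]→  8^2 + 1 = 65  −1 ⇒ G_3=64
G_3=64  [base 8] 8^2  →[8↦9]→  9^2 = 81  −1 ⇒ G_4=80
G_4=80  [base 9] 8·9 + 8  →[9↦10]→  8·10 + 8 = 88  −1 ⇒ G_5=87
G_5=87  [base 10] 8·10 + 7  →[10↦11]→  8·11 + 7 = 95  −1 ⇒ G_6=94
G_6=94  [base 11] 8·11 + 6  →[11↦12]→  8·12 + 6 = 102  −1 ⇒ G_7=101
G_7=101  [base 12] 8·12 + 5  →[12↦13]→  8·13 + 5 = 109  −1 ⇒ G_8=108
G_8=108  [base 13] 8·13 + 4  →[13↦14]→  8·14 + 4 = 116  −1 ⇒ G_9=115

ω·8 + 4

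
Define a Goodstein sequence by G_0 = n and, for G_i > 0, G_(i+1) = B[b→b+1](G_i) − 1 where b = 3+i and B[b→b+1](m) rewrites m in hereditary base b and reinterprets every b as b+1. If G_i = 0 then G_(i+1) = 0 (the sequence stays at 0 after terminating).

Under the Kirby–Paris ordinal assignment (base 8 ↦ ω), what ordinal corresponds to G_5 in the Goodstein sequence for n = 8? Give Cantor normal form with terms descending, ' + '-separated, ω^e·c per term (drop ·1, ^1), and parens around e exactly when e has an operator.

ω + 3

base 3: 8 = 2·3 + 2; at 4: 2·4 + 2 = 10; next = 9
base 4: 9 = 2·4 + 1; at 5: 2·5 + 1 = 11; next = 10
base 5: 10 = 2·5; at 6: 2·6 = 12; next = 11
base 6: 11 = 6 + 5; at 7: 7 + 5 = 12; next = 11
base 7: 11 = 7 + 4; at 8: 8 + 4 = 12; next = 11
base 8: 11 = 8 + 3; at 9: 9 + 3 = 12; next = 11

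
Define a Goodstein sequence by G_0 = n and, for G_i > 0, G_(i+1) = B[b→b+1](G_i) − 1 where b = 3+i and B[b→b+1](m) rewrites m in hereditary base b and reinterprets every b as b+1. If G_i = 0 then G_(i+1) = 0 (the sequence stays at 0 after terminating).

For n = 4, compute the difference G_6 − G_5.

-1

step 0: 4 = 3 + 1; sub 4 for 3: 4 + 1; = 5; G_1 = 5−1 = 4
step 1: 4 = 4; sub 5 for 4: 5; = 5; G_2 = 5−1 = 4
step 2: 4 = 4; sub 6 for 5: 4; = 4; G_3 = 4−1 = 3
step 3: 3 = 3; sub 7 for 6: 3; = 3; G_4 = 3−1 = 2
step 4: 2 = 2; sub 8 for 7: 2; = 2; G_5 = 2−1 = 1
step 5: 1 = 1; sub 9 for 8: 1; = 1; G_6 = 1−1 = 0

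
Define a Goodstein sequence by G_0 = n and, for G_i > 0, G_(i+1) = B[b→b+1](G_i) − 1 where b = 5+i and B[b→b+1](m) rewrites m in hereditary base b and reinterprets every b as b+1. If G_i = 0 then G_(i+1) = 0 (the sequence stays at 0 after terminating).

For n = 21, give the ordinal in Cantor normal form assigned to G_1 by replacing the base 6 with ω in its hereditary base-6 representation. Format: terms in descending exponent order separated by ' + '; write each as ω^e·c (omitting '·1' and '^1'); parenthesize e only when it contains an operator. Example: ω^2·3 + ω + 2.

(0) 21|_5 = 4·5 + 1 ↦ 4·6 + 1|_6 = 25 ⇒ 24
(1) 24|_6 = 4·6 ↦ 4·7|_7 = 28 ⇒ 27

ω·4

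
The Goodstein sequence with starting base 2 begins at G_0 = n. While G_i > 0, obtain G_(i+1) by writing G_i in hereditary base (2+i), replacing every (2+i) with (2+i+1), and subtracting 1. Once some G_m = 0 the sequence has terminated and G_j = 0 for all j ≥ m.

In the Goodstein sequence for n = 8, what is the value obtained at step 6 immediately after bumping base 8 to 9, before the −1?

774841152

[0] 8 ≡ 2^(2 + 1) (base 2). Lift 3: 81. −1: 80.
[1] 80 ≡ 2·3^3 + 2·3^2 + 2·3 + 2 (base 3). Lift 4: 554. −1: 553.
[2] 553 ≡ 2·4^4 + 2·4^2 + 2·4 + 1 (base 4). Lift 5: 6311. −1: 6310.
[3] 6310 ≡ 2·5^5 + 2·5^2 + 2·5 (base 5). Lift 6: 93396. −1: 93395.
[4] 93395 ≡ 2·6^6 + 2·6^2 + 6 + 5 (base 6). Lift 7: 1647196. −1: 1647195.
[5] 1647195 ≡ 2·7^7 + 2·7^2 + 7 + 4 (base 7). Lift 8: 33554572. −1: 33554571.
[6] 33554571 ≡ 2·8^8 + 2·8^2 + 8 + 3 (base 8). Lift 9: 774841152. −1: 774841151.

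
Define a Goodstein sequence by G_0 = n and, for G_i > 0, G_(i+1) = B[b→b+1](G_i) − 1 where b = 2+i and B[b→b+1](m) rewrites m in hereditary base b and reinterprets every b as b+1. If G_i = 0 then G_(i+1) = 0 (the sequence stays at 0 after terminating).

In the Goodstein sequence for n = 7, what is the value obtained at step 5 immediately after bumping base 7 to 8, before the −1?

16777216

step 0: 7 = 2^2 + 2 + 1; sub 3 for 2: 3^3 + 3 + 1; = 31; G_1 = 31−1 = 30
step 1: 30 = 3^3 + 3; sub 4 for 3: 4^4 + 4; = 260; G_2 = 260−1 = 259
step 2: 259 = 4^4 + 3; sub 5 for 4: 5^5 + 3; = 3128; G_3 = 3128−1 = 3127
step 3: 3127 = 5^5 + 2; sub 6 for 5: 6^6 + 2; = 46658; G_4 = 46658−1 = 46657
step 4: 46657 = 6^6 + 1; sub 7 for 6: 7^7 + 1; = 823544; G_5 = 823544−1 = 823543
step 5: 823543 = 7^7; sub 8 for 7: 8^8; = 16777216; G_6 = 16777216−1 = 16777215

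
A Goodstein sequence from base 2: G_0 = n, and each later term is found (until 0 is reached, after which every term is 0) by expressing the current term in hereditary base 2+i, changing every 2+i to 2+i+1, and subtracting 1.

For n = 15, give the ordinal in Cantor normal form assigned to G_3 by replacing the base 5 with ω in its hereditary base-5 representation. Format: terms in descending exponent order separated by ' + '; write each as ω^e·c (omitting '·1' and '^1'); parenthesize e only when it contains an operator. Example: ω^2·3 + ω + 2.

15 —HB2→ 2^(2 + 1) + 2^2 + 2 + 1 —bump→ 3^(3 + 1) + 3^3 + 3 + 1 = 112 —(−1)→ 111
111 —HB3→ 3^(3 + 1) + 3^3 + 3 —bump→ 4^(4 + 1) + 4^4 + 4 = 1284 —(−1)→ 1283
1283 —HB4→ 4^(4 + 1) + 4^4 + 3 —bump→ 5^(5 + 1) + 5^5 + 3 = 18753 —(−1)→ 18752
18752 —HB5→ 5^(5 + 1) + 5^5 + 2 —bump→ 6^(6 + 1) + 6^6 + 2 = 326594 —(−1)→ 326593

ω^(ω + 1) + ω^ω + 2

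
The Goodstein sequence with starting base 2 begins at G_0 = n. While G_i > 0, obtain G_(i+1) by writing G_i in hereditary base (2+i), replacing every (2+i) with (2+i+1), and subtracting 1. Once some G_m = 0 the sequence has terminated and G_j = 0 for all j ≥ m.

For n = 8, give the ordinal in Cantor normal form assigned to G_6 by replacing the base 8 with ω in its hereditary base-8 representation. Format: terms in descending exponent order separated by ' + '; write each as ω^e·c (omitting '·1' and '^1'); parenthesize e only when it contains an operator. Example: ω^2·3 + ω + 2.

i=0: 8 = 2^(2 + 1) (b=2); 2→3: 3^(3 + 1) = 81; 81−1 = 80
i=1: 80 = 2·3^3 + 2·3^2 + 2·3 + 2 (b=3); 3→4: 2·4^4 + 2·4^2 + 2·4 + 2 = 554; 554−1 = 553
i=2: 553 = 2·4^4 + 2·4^2 + 2·4 + 1 (b=4); 4→5: 2·5^5 + 2·5^2 + 2·5 + 1 = 6311; 6311−1 = 6310
i=3: 6310 = 2·5^5 + 2·5^2 + 2·5 (b=5); 5→6: 2·6^6 + 2·6^2 + 2·6 = 93396; 93396−1 = 93395
i=4: 93395 = 2·6^6 + 2·6^2 + 6 + 5 (b=6); 6→7: 2·7^7 + 2·7^2 + 7 + 5 = 1647196; 1647196−1 = 1647195
i=5: 1647195 = 2·7^7 + 2·7^2 + 7 + 4 (b=7); 7→8: 2·8^8 + 2·8^2 + 8 + 4 = 33554572; 33554572−1 = 33554571
i=6: 33554571 = 2·8^8 + 2·8^2 + 8 + 3 (b=8); 8→9: 2·9^9 + 2·9^2 + 9 + 3 = 774841152; 774841152−1 = 774841151

ω^ω·2 + ω^2·2 + ω + 3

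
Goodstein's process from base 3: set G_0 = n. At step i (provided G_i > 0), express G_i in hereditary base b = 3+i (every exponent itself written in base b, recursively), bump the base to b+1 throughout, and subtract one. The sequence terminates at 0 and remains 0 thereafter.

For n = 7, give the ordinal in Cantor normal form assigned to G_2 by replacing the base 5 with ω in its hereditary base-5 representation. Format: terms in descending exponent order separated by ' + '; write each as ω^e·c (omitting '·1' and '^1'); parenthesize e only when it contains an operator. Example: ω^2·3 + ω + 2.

i=0: 7 = 2·3 + 1 (b=3); 3→4: 2·4 + 1 = 9; 9−1 = 8
i=1: 8 = 2·4 (b=4); 4→5: 2·5 = 10; 10−1 = 9
i=2: 9 = 5 + 4 (b=5); 5→6: 6 + 4 = 10; 10−1 = 9

ω + 4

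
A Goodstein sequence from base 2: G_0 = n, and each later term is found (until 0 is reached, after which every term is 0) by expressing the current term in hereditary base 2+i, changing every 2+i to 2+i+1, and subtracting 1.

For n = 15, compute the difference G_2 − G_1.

(0) 15|_2 = 2^(2 + 1) + 2^2 + 2 + 1 ↦ 3^(3 + 1) + 3^3 + 3 + 1|_3 = 112 ⇒ 111
(1) 111|_3 = 3^(3 + 1) + 3^3 + 3 ↦ 4^(4 + 1) + 4^4 + 4|_4 = 1284 ⇒ 1283

1172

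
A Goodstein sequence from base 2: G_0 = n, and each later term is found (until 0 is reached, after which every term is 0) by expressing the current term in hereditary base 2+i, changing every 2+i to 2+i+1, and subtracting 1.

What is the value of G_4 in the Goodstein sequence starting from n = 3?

(0) 3|_2 = 2 + 1 ↦ 3 + 1|_3 = 4 ⇒ 3
(1) 3|_3 = 3 ↦ 4|_4 = 4 ⇒ 3
(2) 3|_4 = 3 ↦ 3|_5 = 3 ⇒ 2
(3) 2|_5 = 2 ↦ 2|_6 = 2 ⇒ 1
(4) 1|_6 = 1 ↦ 1|_7 = 1 ⇒ 0

1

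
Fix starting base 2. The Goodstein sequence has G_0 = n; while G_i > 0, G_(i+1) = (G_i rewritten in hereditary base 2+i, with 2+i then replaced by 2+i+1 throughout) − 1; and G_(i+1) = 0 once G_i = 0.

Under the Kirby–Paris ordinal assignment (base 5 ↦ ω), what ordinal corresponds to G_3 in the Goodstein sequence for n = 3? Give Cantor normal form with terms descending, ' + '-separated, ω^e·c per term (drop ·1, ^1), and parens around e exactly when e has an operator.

2

G_0 = 3. HB_2(3) = 2 + 1. Bump = 4. G_1 = 3.
G_1 = 3. HB_3(3) = 3. Bump = 4. G_2 = 3.
G_2 = 3. HB_4(3) = 3. Bump = 3. G_3 = 2.
G_3 = 2. HB_5(2) = 2. Bump = 2. G_4 = 1.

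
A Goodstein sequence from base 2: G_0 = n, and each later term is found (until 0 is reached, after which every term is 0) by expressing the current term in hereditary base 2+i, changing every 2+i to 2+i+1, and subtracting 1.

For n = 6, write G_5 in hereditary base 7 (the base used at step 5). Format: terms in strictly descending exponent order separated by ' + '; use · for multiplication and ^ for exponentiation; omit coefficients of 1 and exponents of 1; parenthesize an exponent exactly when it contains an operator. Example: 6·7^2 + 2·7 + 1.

G_0=6  [base 2] 2^2 + 2  →[2↦3]→  3^3 + 3 = 30  −1 ⇒ G_1=29
G_1=29  [base 3] 3^3 + 2  →[3↦4]→  4^4 + 2 = 258  −1 ⇒ G_2=257
G_2=257  [base 4] 4^4 + 1  →[4↦5]→  5^5 + 1 = 3126  −1 ⇒ G_3=3125
G_3=3125  [base 5] 5^5  →[5↦6]→  6^6 = 46656  −1 ⇒ G_4=46655
G_4=46655  [base 6] 5·6^5 + 5·6^4 + 5·6^3 + 5·6^2 + 5·6 + 5  →[6↦7]→  5·7^5 + 5·7^4 + 5·7^3 + 5·7^2 + 5·7 + 5 = 98040  −1 ⇒ G_5=98039

5·7^5 + 5·7^4 + 5·7^3 + 5·7^2 + 5·7 + 4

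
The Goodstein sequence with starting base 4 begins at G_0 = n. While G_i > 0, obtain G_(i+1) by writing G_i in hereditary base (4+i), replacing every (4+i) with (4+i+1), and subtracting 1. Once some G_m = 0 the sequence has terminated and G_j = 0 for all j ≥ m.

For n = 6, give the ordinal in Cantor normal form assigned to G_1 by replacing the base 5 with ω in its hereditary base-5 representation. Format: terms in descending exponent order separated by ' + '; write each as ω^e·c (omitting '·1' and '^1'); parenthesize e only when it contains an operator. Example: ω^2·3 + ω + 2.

step 0: 6 = 4 + 2; sub 5 for 4: 5 + 2; = 7; G_1 = 7−1 = 6
step 1: 6 = 5 + 1; sub 6 for 5: 6 + 1; = 7; G_2 = 7−1 = 6

ω + 1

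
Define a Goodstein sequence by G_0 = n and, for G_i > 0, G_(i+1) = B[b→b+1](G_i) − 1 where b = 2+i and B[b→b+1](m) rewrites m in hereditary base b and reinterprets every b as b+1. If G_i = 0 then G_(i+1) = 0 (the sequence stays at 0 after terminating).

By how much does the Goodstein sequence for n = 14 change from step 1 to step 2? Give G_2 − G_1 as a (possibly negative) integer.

(0) 14|_2 = 2^(2 + 1) + 2^2 + 2 ↦ 3^(3 + 1) + 3^3 + 3|_3 = 111 ⇒ 110
(1) 110|_3 = 3^(3 + 1) + 3^3 + 2 ↦ 4^(4 + 1) + 4^4 + 2|_4 = 1282 ⇒ 1281

1171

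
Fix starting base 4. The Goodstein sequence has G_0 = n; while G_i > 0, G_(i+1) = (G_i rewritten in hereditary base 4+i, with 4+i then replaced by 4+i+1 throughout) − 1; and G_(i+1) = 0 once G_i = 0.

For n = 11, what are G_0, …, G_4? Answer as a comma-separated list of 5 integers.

11, 12, 13, 14, 15

G_0=11  [base 4] 2·4 + 3  →[4↦5]→  2·5 + 3 = 13  −1 ⇒ G_1=12
G_1=12  [base 5] 2·5 + 2  →[5↦6]→  2·6 + 2 = 14  −1 ⇒ G_2=13
G_2=13  [base 6] 2·6 + 1  →[6↦7]→  2·7 + 1 = 15  −1 ⇒ G_3=14
G_3=14  [base 7] 2·7  →[7↦8]→  2·8 = 16  −1 ⇒ G_4=15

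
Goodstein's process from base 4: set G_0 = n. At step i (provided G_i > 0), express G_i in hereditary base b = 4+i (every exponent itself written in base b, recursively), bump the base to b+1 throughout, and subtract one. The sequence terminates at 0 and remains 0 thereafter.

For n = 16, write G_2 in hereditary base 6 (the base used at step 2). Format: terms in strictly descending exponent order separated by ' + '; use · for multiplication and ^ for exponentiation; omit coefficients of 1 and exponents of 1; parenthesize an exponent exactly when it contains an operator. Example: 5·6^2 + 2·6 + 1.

4·6 + 3

[0] 16 ≡ 4^2 (base 4). Lift 5: 25. −1: 24.
[1] 24 ≡ 4·5 + 4 (base 5). Lift 6: 28. −1: 27.
[2] 27 ≡ 4·6 + 3 (base 6). Lift 7: 31. −1: 30.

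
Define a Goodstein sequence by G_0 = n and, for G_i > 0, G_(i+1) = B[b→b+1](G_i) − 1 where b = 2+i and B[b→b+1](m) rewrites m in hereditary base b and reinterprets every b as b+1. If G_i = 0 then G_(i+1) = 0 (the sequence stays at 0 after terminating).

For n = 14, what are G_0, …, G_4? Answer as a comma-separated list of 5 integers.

14, 110, 1281, 18750, 326591

step 0: 14 = 2^(2 + 1) + 2^2 + 2; sub 3 for 2: 3^(3 + 1) + 3^3 + 3; = 111; G_1 = 111−1 = 110
step 1: 110 = 3^(3 + 1) + 3^3 + 2; sub 4 for 3: 4^(4 + 1) + 4^4 + 2; = 1282; G_2 = 1282−1 = 1281
step 2: 1281 = 4^(4 + 1) + 4^4 + 1; sub 5 for 4: 5^(5 + 1) + 5^5 + 1; = 18751; G_3 = 18751−1 = 18750
step 3: 18750 = 5^(5 + 1) + 5^5; sub 6 for 5: 6^(6 + 1) + 6^6; = 326592; G_4 = 326592−1 = 326591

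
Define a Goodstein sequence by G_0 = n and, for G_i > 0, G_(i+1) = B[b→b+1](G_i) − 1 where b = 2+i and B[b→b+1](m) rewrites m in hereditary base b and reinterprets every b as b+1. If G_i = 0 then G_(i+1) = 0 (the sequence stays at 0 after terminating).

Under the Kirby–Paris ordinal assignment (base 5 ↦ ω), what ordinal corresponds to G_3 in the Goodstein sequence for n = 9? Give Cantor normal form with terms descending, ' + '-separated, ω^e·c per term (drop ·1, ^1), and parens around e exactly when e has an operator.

(0) 9|_2 = 2^(2 + 1) + 1 ↦ 3^(3 + 1) + 1|_3 = 82 ⇒ 81
(1) 81|_3 = 3^(3 + 1) ↦ 4^(4 + 1)|_4 = 1024 ⇒ 1023
(2) 1023|_4 = 3·4^4 + 3·4^3 + 3·4^2 + 3·4 + 3 ↦ 3·5^5 + 3·5^3 + 3·5^2 + 3·5 + 3|_5 = 9843 ⇒ 9842

ω^ω·3 + ω^3·3 + ω^2·3 + ω·3 + 2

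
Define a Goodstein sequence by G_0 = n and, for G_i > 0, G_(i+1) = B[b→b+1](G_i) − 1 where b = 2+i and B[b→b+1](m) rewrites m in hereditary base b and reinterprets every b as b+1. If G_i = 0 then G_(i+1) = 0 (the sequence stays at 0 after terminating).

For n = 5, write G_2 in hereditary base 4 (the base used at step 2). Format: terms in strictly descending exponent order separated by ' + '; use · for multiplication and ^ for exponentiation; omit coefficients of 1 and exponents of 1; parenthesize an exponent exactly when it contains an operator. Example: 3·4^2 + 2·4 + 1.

3·4^3 + 3·4^2 + 3·4 + 3

base 2: 5 = 2^2 + 1; at 3: 3^3 + 1 = 28; next = 27
base 3: 27 = 3^3; at 4: 4^4 = 256; next = 255
base 4: 255 = 3·4^3 + 3·4^2 + 3·4 + 3; at 5: 3·5^3 + 3·5^2 + 3·5 + 3 = 468; next = 467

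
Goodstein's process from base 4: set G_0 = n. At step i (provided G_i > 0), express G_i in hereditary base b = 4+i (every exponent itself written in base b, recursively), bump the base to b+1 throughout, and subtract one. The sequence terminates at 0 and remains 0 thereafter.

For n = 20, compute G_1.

29

G_0 = 20. HB_4(20) = 4^2 + 4. Bump = 30. G_1 = 29.
G_1 = 29. HB_5(29) = 5^2 + 4. Bump = 40. G_2 = 39.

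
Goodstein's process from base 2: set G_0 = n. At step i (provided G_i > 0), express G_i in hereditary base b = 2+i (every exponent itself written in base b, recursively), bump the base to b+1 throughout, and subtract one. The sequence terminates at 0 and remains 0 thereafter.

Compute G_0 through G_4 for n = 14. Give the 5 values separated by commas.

14, 110, 1281, 18750, 326591

i=0: 14 = 2^(2 + 1) + 2^2 + 2 (b=2); 2→3: 3^(3 + 1) + 3^3 + 3 = 111; 111−1 = 110
i=1: 110 = 3^(3 + 1) + 3^3 + 2 (b=3); 3→4: 4^(4 + 1) + 4^4 + 2 = 1282; 1282−1 = 1281
i=2: 1281 = 4^(4 + 1) + 4^4 + 1 (b=4); 4→5: 5^(5 + 1) + 5^5 + 1 = 18751; 18751−1 = 18750
i=3: 18750 = 5^(5 + 1) + 5^5 (b=5); 5→6: 6^(6 + 1) + 6^6 = 326592; 326592−1 = 326591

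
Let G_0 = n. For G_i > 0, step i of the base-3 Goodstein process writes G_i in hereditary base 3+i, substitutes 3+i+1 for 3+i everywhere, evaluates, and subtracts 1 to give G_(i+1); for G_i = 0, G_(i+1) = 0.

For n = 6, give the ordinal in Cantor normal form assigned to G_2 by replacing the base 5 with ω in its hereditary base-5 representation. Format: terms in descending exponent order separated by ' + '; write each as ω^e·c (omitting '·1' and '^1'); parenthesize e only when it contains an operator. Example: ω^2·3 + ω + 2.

G_0 = 6. HB_3(6) = 2·3. Bump = 8. G_1 = 7.
G_1 = 7. HB_4(7) = 4 + 3. Bump = 8. G_2 = 7.
G_2 = 7. HB_5(7) = 5 + 2. Bump = 8. G_3 = 7.

ω + 2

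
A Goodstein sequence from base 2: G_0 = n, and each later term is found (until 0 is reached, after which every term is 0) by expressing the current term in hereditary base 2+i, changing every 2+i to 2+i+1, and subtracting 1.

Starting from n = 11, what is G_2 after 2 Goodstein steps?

G_0=11  [base 2] 2^(2 + 1) + 2 + 1  →[2↦3]→  3^(3 + 1) + 3 + 1 = 85  −1 ⇒ G_1=84
G_1=84  [base 3] 3^(3 + 1) + 3  →[3↦4]→  4^(4 + 1) + 4 = 1028  −1 ⇒ G_2=1027
G_2=1027  [base 4] 4^(4 + 1) + 3  →[4↦5]→  5^(5 + 1) + 3 = 15628  −1 ⇒ G_3=15627

1027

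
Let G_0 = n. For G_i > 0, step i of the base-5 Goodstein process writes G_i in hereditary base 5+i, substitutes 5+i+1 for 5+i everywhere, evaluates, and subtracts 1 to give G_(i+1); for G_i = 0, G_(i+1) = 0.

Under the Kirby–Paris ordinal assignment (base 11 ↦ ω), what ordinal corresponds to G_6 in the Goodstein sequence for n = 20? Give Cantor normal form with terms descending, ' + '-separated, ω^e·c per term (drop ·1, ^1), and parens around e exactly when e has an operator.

G_0=20  [base 5] 4·5  →[5↦6]→  4·6 = 24  −1 ⇒ G_1=23
G_1=23  [base 6] 3·6 + 5  →[6↦7]→  3·7 + 5 = 26  −1 ⇒ G_2=25
G_2=25  [base 7] 3·7 + 4  →[7↦8]→  3·8 + 4 = 28  −1 ⇒ G_3=27
G_3=27  [base 8] 3·8 + 3  →[8↦9]→  3·9 + 3 = 30  −1 ⇒ G_4=29
G_4=29  [base 9] 3·9 + 2  →[9↦10]→  3·10 + 2 = 32  −1 ⇒ G_5=31
G_5=31  [base 10] 3·10 + 1  →[10↦11]→  3·11 + 1 = 34  −1 ⇒ G_6=33

ω·3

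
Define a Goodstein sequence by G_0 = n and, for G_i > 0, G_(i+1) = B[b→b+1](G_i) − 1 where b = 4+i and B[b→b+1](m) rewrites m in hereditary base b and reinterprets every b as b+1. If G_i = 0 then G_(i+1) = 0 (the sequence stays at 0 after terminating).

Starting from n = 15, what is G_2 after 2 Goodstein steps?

G_0=15  [base 4] 3·4 + 3  →[4↦5]→  3·5 + 3 = 18  −1 ⇒ G_1=17
G_1=17  [base 5] 3·5 + 2  →[5↦6]→  3·6 + 2 = 20  −1 ⇒ G_2=19
G_2=19  [base 6] 3·6 + 1  →[6↦7]→  3·7 + 1 = 22  −1 ⇒ G_3=21

19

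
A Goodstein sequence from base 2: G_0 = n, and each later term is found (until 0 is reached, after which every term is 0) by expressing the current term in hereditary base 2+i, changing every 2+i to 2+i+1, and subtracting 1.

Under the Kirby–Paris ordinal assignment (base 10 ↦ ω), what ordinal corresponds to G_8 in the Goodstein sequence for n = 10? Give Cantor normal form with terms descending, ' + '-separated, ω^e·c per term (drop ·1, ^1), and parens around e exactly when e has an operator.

step 0: 10 = 2^(2 + 1) + 2; sub 3 for 2: 3^(3 + 1) + 3; = 84; G_1 = 84−1 = 83
step 1: 83 = 3^(3 + 1) + 2; sub 4 for 3: 4^(4 + 1) + 2; = 1026; G_2 = 1026−1 = 1025
step 2: 1025 = 4^(4 + 1) + 1; sub 5 for 4: 5^(5 + 1) + 1; = 15626; G_3 = 15626−1 = 15625
step 3: 15625 = 5^(5 + 1); sub 6 for 5: 6^(6 + 1); = 279936; G_4 = 279936−1 = 279935
step 4: 279935 = 5·6^6 + 5·6^5 + 5·6^4 + 5·6^3 + 5·6^2 + 5·6 + 5; sub 7 for 6: 5·7^7 + 5·7^5 + 5·7^4 + 5·7^3 + 5·7^2 + 5·7 + 5; = 4215755; G_5 = 4215755−1 = 4215754
step 5: 4215754 = 5·7^7 + 5·7^5 + 5·7^4 + 5·7^3 + 5·7^2 + 5·7 + 4; sub 8 for 7: 5·8^8 + 5·8^5 + 5·8^4 + 5·8^3 + 5·8^2 + 5·8 + 4; = 84073324; G_6 = 84073324−1 = 84073323
step 6: 84073323 = 5·8^8 + 5·8^5 + 5·8^4 + 5·8^3 + 5·8^2 + 5·8 + 3; sub 9 for 8: 5·9^9 + 5·9^5 + 5·9^4 + 5·9^3 + 5·9^2 + 5·9 + 3; = 1937434593; G_7 = 1937434593−1 = 1937434592
step 7: 1937434592 = 5·9^9 + 5·9^5 + 5·9^4 + 5·9^3 + 5·9^2 + 5·9 + 2; sub 10 for 9: 5·10^10 + 5·10^5 + 5·10^4 + 5·10^3 + 5·10^2 + 5·10 + 2; = 50000555552; G_8 = 50000555552−1 = 50000555551
step 8: 50000555551 = 5·10^10 + 5·10^5 + 5·10^4 + 5·10^3 + 5·10^2 + 5·10 + 1; sub 11 for 10: 5·11^11 + 5·11^5 + 5·11^4 + 5·11^3 + 5·11^2 + 5·11 + 1; = 1426559238831; G_9 = 1426559238831−1 = 1426559238830

ω^ω·5 + ω^5·5 + ω^4·5 + ω^3·5 + ω^2·5 + ω·5 + 1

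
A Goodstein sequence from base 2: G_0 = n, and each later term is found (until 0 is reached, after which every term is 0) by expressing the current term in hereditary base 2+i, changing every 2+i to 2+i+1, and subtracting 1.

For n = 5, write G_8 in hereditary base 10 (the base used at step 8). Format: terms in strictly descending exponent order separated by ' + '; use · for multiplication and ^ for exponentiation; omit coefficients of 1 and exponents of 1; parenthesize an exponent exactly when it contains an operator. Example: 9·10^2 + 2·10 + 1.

G_0 = 5. HB_2(5) = 2^2 + 1. Bump = 28. G_1 = 27.
G_1 = 27. HB_3(27) = 3^3. Bump = 256. G_2 = 255.
G_2 = 255. HB_4(255) = 3·4^3 + 3·4^2 + 3·4 + 3. Bump = 468. G_3 = 467.
G_3 = 467. HB_5(467) = 3·5^3 + 3·5^2 + 3·5 + 2. Bump = 776. G_4 = 775.
G_4 = 775. HB_6(775) = 3·6^3 + 3·6^2 + 3·6 + 1. Bump = 1198. G_5 = 1197.
G_5 = 1197. HB_7(1197) = 3·7^3 + 3·7^2 + 3·7. Bump = 1752. G_6 = 1751.
G_6 = 1751. HB_8(1751) = 3·8^3 + 3·8^2 + 2·8 + 7. Bump = 2455. G_7 = 2454.
G_7 = 2454. HB_9(2454) = 3·9^3 + 3·9^2 + 2·9 + 6. Bump = 3326. G_8 = 3325.

3·10^3 + 3·10^2 + 2·10 + 5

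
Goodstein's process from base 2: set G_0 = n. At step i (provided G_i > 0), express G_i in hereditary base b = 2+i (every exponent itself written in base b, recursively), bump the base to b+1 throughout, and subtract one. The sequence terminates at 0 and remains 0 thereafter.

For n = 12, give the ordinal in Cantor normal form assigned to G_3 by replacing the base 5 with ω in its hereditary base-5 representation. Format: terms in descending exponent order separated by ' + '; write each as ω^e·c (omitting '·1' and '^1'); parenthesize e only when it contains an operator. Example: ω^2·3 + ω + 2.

ω^(ω + 1) + ω^2·2 + ω·2

base 2: 12 = 2^(2 + 1) + 2^2; at 3: 3^(3 + 1) + 3^3 = 108; next = 107
base 3: 107 = 3^(3 + 1) + 2·3^2 + 2·3 + 2; at 4: 4^(4 + 1) + 2·4^2 + 2·4 + 2 = 1066; next = 1065
base 4: 1065 = 4^(4 + 1) + 2·4^2 + 2·4 + 1; at 5: 5^(5 + 1) + 2·5^2 + 2·5 + 1 = 15686; next = 15685
base 5: 15685 = 5^(5 + 1) + 2·5^2 + 2·5; at 6: 6^(6 + 1) + 2·6^2 + 2·6 = 280020; next = 280019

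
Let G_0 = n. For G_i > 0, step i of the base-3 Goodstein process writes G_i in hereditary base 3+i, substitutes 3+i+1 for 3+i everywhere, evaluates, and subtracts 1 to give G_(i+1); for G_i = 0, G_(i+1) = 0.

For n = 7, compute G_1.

step 0: 7 = 2·3 + 1; sub 4 for 3: 2·4 + 1; = 9; G_1 = 9−1 = 8
step 1: 8 = 2·4; sub 5 for 4: 2·5; = 10; G_2 = 10−1 = 9

8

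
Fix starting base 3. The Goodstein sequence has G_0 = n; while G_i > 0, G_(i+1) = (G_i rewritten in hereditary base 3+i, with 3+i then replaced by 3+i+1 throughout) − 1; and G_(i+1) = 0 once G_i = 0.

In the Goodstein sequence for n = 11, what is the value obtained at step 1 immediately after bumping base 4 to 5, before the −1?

26

step 0: 11 = 3^2 + 2; sub 4 for 3: 4^2 + 2; = 18; G_1 = 18−1 = 17
step 1: 17 = 4^2 + 1; sub 5 for 4: 5^2 + 1; = 26; G_2 = 26−1 = 25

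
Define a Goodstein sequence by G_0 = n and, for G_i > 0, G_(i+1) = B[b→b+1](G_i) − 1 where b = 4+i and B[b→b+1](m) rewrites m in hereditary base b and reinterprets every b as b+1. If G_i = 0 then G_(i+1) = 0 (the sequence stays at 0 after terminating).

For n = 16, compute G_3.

i=0: 16 = 4^2 (b=4); 4→5: 5^2 = 25; 25−1 = 24
i=1: 24 = 4·5 + 4 (b=5); 5→6: 4·6 + 4 = 28; 28−1 = 27
i=2: 27 = 4·6 + 3 (b=6); 6→7: 4·7 + 3 = 31; 31−1 = 30
i=3: 30 = 4·7 + 2 (b=7); 7→8: 4·8 + 2 = 34; 34−1 = 33

30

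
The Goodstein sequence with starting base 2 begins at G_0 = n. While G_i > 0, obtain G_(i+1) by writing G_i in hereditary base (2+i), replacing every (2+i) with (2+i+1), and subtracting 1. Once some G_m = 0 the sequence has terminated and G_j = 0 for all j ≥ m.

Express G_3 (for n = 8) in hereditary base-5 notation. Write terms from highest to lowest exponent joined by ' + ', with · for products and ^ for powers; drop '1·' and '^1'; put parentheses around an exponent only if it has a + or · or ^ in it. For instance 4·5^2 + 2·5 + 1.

2·5^5 + 2·5^2 + 2·5

i=0: 8 = 2^(2 + 1) (b=2); 2→3: 3^(3 + 1) = 81; 81−1 = 80
i=1: 80 = 2·3^3 + 2·3^2 + 2·3 + 2 (b=3); 3→4: 2·4^4 + 2·4^2 + 2·4 + 2 = 554; 554−1 = 553
i=2: 553 = 2·4^4 + 2·4^2 + 2·4 + 1 (b=4); 4→5: 2·5^5 + 2·5^2 + 2·5 + 1 = 6311; 6311−1 = 6310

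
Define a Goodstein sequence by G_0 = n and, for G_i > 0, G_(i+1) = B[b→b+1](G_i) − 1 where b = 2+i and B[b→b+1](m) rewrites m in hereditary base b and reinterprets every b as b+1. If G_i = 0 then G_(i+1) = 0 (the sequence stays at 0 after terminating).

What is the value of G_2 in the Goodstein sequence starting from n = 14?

base 2: 14 = 2^(2 + 1) + 2^2 + 2; at 3: 3^(3 + 1) + 3^3 + 3 = 111; next = 110
base 3: 110 = 3^(3 + 1) + 3^3 + 2; at 4: 4^(4 + 1) + 4^4 + 2 = 1282; next = 1281
base 4: 1281 = 4^(4 + 1) + 4^4 + 1; at 5: 5^(5 + 1) + 5^5 + 1 = 18751; next = 18750

1281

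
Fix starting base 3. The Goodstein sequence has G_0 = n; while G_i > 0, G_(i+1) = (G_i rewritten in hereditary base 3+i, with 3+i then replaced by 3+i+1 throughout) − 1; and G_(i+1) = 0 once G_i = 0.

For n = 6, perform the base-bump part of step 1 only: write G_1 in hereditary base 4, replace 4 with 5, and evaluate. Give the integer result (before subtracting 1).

G_0 = 6. HB_3(6) = 2·3. Bump = 8. G_1 = 7.
G_1 = 7. HB_4(7) = 4 + 3. Bump = 8. G_2 = 7.

8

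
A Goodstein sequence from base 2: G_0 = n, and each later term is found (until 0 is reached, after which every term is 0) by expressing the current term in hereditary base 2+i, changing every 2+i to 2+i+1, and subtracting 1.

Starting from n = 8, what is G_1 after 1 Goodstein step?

80

i=0: 8 = 2^(2 + 1) (b=2); 2→3: 3^(3 + 1) = 81; 81−1 = 80
i=1: 80 = 2·3^3 + 2·3^2 + 2·3 + 2 (b=3); 3→4: 2·4^4 + 2·4^2 + 2·4 + 2 = 554; 554−1 = 553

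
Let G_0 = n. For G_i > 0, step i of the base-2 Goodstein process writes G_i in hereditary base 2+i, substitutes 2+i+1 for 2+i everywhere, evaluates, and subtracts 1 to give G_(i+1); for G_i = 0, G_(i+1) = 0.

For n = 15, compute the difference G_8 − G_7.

96553327495

i=0: 15 = 2^(2 + 1) + 2^2 + 2 + 1 (b=2); 2→3: 3^(3 + 1) + 3^3 + 3 + 1 = 112; 112−1 = 111
i=1: 111 = 3^(3 + 1) + 3^3 + 3 (b=3); 3→4: 4^(4 + 1) + 4^4 + 4 = 1284; 1284−1 = 1283
i=2: 1283 = 4^(4 + 1) + 4^4 + 3 (b=4); 4→5: 5^(5 + 1) + 5^5 + 3 = 18753; 18753−1 = 18752
i=3: 18752 = 5^(5 + 1) + 5^5 + 2 (b=5); 5→6: 6^(6 + 1) + 6^6 + 2 = 326594; 326594−1 = 326593
i=4: 326593 = 6^(6 + 1) + 6^6 + 1 (b=6); 6→7: 7^(7 + 1) + 7^7 + 1 = 6588345; 6588345−1 = 6588344
i=5: 6588344 = 7^(7 + 1) + 7^7 (b=7); 7→8: 8^(8 + 1) + 8^8 = 150994944; 150994944−1 = 150994943
i=6: 150994943 = 8^(8 + 1) + 7·8^7 + 7·8^6 + 7·8^5 + 7·8^4 + 7·8^3 + 7·8^2 + 7·8 + 7 (b=8); 8→9: 9^(9 + 1) + 7·9^7 + 7·9^6 + 7·9^5 + 7·9^4 + 7·9^3 + 7·9^2 + 7·9 + 7 = 3524450281; 3524450281−1 = 3524450280
i=7: 3524450280 = 9^(9 + 1) + 7·9^7 + 7·9^6 + 7·9^5 + 7·9^4 + 7·9^3 + 7·9^2 + 7·9 + 6 (b=9); 9→10: 10^(10 + 1) + 7·10^7 + 7·10^6 + 7·10^5 + 7·10^4 + 7·10^3 + 7·10^2 + 7·10 + 6 = 100077777776; 100077777776−1 = 100077777775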